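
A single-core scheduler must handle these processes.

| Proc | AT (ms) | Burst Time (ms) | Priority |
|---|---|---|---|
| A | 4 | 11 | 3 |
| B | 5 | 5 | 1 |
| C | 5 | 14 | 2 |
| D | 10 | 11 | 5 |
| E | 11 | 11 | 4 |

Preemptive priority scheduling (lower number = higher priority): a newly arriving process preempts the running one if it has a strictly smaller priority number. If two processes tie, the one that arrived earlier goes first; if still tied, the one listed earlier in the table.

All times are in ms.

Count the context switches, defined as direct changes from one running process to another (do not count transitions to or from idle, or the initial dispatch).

5

Timeline: | idle 0-4 | A 4-5 | B 5-10 | C 10-24 | A 24-34 | E 34-45 | D 45-56 |
Completion: A=34  B=10  C=24  D=56  E=45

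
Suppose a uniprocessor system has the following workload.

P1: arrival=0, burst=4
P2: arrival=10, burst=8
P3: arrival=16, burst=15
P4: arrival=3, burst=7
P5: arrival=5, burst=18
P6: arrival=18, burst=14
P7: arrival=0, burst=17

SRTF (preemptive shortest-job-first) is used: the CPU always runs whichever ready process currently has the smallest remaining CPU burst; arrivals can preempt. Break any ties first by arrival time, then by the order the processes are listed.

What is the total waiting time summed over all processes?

Schedule: | P1 0-4 | P4 4-11 | P2 11-19 | P6 19-33 | P3 33-48 | P7 48-65 | P5 65-83 |
Completion: P1=4  P2=19  P3=48  P4=11  P5=83  P6=33  P7=65
Turnaround (C−A): P1=4  P2=9  P3=32  P4=8  P5=78  P6=15  P7=65
Waiting = turnaround − burst: P1=0, P2=1, P3=17, P4=1, P5=60, P6=1, P7=48
Total waiting = 0 + 1 + 17 + 1 + 60 + 1 + 48 = 128

128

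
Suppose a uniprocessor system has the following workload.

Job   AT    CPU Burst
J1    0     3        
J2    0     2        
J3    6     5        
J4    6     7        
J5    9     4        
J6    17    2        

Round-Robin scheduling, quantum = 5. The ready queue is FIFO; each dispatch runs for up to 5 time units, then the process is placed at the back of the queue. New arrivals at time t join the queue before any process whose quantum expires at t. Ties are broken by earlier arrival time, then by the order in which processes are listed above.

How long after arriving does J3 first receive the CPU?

0

Schedule: | J1 0-3 | J2 3-5 | idle 5-6 | J3 6-11 | J4 11-16 | J5 16-20 | J4 20-22 | J6 22-24 |
Completion: J1=3  J2=5  J3=11  J4=22  J5=20  J6=24
Response(J3) = first start − arrival = 6 − 6 = 0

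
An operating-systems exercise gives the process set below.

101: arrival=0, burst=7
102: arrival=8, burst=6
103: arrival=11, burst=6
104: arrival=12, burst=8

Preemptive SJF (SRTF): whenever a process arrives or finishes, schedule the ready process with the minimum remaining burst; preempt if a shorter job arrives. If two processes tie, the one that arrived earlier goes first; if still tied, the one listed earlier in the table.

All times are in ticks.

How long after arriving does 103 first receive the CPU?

Gantt: | 101 0-7 | idle 7-8 | 102 8-14 | 103 14-20 | 104 20-28 |
Completion: 101=7  102=14  103=20  104=28
Turnaround (C−A): 101=7  102=6  103=9  104=16
Response(103) = first start − arrival = 14 − 11 = 3

3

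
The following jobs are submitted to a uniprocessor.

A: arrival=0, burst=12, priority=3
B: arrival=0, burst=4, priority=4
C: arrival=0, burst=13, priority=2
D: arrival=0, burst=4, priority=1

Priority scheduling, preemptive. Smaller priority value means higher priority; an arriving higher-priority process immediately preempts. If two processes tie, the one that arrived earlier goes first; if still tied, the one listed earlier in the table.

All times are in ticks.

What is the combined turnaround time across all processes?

Timeline: | D 0-4 | C 4-17 | A 17-29 | B 29-33 |
Completion: A=29  B=33  C=17  D=4
Turnaround (C−A): A=29  B=33  C=17  D=4
Turnaround = completion − arrival: A=29, B=33, C=17, D=4
Total turnaround = 29 + 33 + 17 + 4 = 83

83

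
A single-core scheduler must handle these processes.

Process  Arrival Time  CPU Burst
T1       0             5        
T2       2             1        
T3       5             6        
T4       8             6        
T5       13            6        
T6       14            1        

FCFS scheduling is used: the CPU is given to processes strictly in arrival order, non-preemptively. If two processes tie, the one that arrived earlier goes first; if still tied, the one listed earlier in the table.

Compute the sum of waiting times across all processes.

23

Schedule: | T1 0-5 | T2 5-6 | T3 6-12 | T4 12-18 | T5 18-24 | T6 24-25 |
Completion: T1=5  T2=6  T3=12  T4=18  T5=24  T6=25
Turnaround (C−A): T1=5  T2=4  T3=7  T4=10  T5=11  T6=11
Waiting = turnaround − burst: T1=0, T2=3, T3=1, T4=4, T5=5, T6=10
Total waiting = 0 + 3 + 1 + 4 + 5 + 10 = 23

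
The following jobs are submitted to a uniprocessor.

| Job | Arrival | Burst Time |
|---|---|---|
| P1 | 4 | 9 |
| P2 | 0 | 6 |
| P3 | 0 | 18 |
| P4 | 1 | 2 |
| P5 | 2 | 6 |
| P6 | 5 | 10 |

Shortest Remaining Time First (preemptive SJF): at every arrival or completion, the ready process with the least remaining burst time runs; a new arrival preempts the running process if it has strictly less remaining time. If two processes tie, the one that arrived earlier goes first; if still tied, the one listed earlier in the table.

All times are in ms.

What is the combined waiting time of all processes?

69

Schedule: | P2 0-1 | P4 1-3 | P2 3-8 | P5 8-14 | P1 14-23 | P6 23-33 | P3 33-51 |
Completion: P1=23  P2=8  P3=51  P4=3  P5=14  P6=33
Waiting = turnaround − burst: P1=10, P2=2, P3=33, P4=0, P5=6, P6=18
Total waiting = 10 + 2 + 33 + 0 + 6 + 18 = 69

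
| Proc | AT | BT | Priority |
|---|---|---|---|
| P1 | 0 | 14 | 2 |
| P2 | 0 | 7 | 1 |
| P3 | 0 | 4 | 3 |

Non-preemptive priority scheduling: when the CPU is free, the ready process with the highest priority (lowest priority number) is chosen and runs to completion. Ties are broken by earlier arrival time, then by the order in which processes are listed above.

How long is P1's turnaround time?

Timeline: | P2 0-7 | P1 7-21 | P3 21-25 |
Completion: P1=21  P2=7  P3=25
Turnaround (C−A): P1=21  P2=7  P3=25
Turnaround(P1) = completion − arrival = 21 − 0 = 21

21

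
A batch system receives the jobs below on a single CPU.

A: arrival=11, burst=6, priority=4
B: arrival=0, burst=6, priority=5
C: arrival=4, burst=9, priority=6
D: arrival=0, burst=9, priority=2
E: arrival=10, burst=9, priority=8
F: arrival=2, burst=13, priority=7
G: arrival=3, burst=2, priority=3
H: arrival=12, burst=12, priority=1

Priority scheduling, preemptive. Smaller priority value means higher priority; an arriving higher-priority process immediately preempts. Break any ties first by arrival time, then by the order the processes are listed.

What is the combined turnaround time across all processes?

233

Timeline: | D 0-9 | G 9-11 | A 11-12 | H 12-24 | A 24-29 | B 29-35 | C 35-44 | F 44-57 | E 57-66 |
Completion: A=29  B=35  C=44  D=9  E=66  F=57  G=11  H=24
Turnaround = completion − arrival: A=18, B=35, C=40, D=9, E=56, F=55, G=8, H=12
Total turnaround = 18 + 35 + 40 + 9 + 56 + 55 + 8 + 12 = 233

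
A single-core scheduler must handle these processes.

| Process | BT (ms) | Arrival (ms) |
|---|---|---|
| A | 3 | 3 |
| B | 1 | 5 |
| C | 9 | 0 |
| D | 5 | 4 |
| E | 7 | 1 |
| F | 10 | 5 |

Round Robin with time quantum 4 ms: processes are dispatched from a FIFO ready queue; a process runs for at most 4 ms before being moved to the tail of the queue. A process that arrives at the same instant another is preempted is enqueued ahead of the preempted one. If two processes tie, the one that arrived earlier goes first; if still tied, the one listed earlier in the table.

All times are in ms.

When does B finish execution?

20

Schedule: | C 0-4 | E 4-8 | A 8-11 | D 11-15 | C 15-19 | B 19-20 | F 20-24 | E 24-27 | D 27-28 | C 28-29 | F 29-35 |
Completion: A=11  B=20  C=29  D=28  E=27  F=35
Turnaround (C−A): A=8  B=15  C=29  D=24  E=26  F=30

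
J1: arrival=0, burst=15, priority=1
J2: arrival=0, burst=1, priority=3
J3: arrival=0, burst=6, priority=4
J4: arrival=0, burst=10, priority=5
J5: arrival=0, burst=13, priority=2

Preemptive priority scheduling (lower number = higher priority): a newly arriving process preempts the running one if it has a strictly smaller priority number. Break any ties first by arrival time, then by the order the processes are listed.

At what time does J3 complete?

35

Schedule: | J1 0-15 | J5 15-28 | J2 28-29 | J3 29-35 | J4 35-45 |
Completion: J1=15  J2=29  J3=35  J4=45  J5=28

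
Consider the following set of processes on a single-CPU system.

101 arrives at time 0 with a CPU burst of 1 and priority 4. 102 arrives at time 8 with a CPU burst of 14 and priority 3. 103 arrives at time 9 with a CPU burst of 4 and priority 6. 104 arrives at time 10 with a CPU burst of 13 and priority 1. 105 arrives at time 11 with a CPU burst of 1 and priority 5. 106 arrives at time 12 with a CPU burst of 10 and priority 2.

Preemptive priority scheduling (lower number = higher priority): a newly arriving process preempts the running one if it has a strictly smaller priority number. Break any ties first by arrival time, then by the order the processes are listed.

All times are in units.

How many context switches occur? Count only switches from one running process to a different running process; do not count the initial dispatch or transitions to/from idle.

Gantt: | 101 0-1 | idle 1-8 | 102 8-10 | 104 10-23 | 106 23-33 | 102 33-45 | 105 45-46 | 103 46-50 |
Completion: 101=1  102=45  103=50  104=23  105=46  106=33
Turnaround (C−A): 101=1  102=37  103=41  104=13  105=35  106=21

5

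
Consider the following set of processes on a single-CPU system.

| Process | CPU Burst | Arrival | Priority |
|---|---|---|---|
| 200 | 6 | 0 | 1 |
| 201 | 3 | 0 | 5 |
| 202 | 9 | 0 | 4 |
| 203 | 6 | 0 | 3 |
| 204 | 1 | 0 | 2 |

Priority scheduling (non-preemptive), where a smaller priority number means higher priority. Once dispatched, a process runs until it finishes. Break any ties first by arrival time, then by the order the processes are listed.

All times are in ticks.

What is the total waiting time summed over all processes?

48

Schedule: | 200 0-6 | 204 6-7 | 203 7-13 | 202 13-22 | 201 22-25 |
Completion: 200=6  201=25  202=22  203=13  204=7
Turnaround (C−A): 200=6  201=25  202=22  203=13  204=7
Waiting = turnaround − burst: 200=0, 201=22, 202=13, 203=7, 204=6
Total waiting = 0 + 22 + 13 + 7 + 6 = 48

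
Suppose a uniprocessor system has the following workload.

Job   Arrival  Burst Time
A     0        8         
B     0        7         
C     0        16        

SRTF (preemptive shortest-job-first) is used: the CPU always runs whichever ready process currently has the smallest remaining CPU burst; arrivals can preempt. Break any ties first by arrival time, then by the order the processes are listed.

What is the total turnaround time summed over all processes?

Gantt: | B 0-7 | A 7-15 | C 15-31 |
Completion: A=15  B=7  C=31
Turnaround (C−A): A=15  B=7  C=31
Turnaround = completion − arrival: A=15, B=7, C=31
Total turnaround = 15 + 7 + 31 = 53

53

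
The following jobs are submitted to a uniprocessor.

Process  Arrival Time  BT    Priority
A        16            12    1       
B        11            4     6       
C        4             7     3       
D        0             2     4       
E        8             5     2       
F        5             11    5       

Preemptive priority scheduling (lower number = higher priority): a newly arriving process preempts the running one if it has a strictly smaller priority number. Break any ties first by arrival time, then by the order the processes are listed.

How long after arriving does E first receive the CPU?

Timeline: | D 0-2 | idle 2-4 | C 4-8 | E 8-13 | C 13-16 | A 16-28 | F 28-39 | B 39-43 |
Completion: A=28  B=43  C=16  D=2  E=13  F=39
Turnaround (C−A): A=12  B=32  C=12  D=2  E=5  F=34
Response(E) = first start − arrival = 8 − 8 = 0

0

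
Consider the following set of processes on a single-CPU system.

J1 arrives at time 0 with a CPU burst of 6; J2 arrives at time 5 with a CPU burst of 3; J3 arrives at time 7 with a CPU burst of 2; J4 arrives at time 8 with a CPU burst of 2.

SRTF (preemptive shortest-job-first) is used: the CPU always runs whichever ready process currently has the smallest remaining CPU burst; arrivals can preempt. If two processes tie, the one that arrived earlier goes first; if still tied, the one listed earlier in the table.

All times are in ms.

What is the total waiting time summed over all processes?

6

Schedule: | J1 0-6 | J2 6-9 | J3 9-11 | J4 11-13 |
Completion: J1=6  J2=9  J3=11  J4=13
Turnaround (C−A): J1=6  J2=4  J3=4  J4=5
Waiting = turnaround − burst: J1=0, J2=1, J3=2, J4=3
Total waiting = 0 + 1 + 2 + 3 = 6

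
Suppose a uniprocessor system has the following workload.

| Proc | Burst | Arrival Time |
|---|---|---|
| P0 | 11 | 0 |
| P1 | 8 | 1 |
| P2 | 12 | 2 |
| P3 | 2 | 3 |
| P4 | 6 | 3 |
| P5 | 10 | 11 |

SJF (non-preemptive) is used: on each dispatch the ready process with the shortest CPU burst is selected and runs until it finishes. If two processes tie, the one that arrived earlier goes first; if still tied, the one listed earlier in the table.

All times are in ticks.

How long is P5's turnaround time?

26

Schedule: | P0 0-11 | P3 11-13 | P4 13-19 | P1 19-27 | P5 27-37 | P2 37-49 |
Completion: P0=11  P1=27  P2=49  P3=13  P4=19  P5=37
Turnaround(P5) = completion − arrival = 37 − 11 = 26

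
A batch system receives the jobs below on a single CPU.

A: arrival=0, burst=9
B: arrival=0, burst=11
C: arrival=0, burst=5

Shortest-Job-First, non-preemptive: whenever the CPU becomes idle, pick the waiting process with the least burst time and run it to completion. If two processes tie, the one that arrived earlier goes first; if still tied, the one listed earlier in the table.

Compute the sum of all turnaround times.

Schedule: | C 0-5 | A 5-14 | B 14-25 |
Completion: A=14  B=25  C=5
Turnaround (C−A): A=14  B=25  C=5
Turnaround = completion − arrival: A=14, B=25, C=5
Total turnaround = 14 + 25 + 5 = 44

44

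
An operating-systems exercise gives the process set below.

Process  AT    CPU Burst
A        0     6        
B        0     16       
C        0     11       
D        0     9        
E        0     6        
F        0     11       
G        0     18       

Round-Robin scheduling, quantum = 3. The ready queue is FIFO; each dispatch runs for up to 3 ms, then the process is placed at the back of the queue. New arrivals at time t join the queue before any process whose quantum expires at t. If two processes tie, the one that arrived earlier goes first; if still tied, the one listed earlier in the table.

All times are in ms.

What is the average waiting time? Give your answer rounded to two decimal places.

44.43

Schedule: | A 0-3 | B 3-6 | C 6-9 | D 9-12 | E 12-15 | F 15-18 | G 18-21 | A 21-24 | B 24-27 | C 27-30 | D 30-33 | E 33-36 | F 36-39 | G 39-42 | B 42-45 | C 45-48 | D 48-51 | F 51-54 | G 54-57 | B 57-60 | C 60-62 | F 62-64 | G 64-67 | B 67-70 | G 70-73 | B 73-74 | G 74-77 |
Completion: A=24  B=74  C=62  D=51  E=36  F=64  G=77
Waiting times: A=18, B=58, C=51, D=42, E=30, F=53, G=59
Average waiting = (18+58+51+42+30+53+59) / 7 = 311/7 = 44.43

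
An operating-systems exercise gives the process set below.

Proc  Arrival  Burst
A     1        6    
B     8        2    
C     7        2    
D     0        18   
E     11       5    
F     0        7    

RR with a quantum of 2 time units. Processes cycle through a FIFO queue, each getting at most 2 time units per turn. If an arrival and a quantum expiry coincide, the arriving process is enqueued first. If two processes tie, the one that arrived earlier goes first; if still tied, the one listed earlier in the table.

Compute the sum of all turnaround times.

126

Gantt: | D 0-2 | F 2-4 | A 4-6 | D 6-8 | F 8-10 | A 10-12 | C 12-14 | B 14-16 | D 16-18 | F 18-20 | E 20-22 | A 22-24 | D 24-26 | F 26-27 | E 27-29 | D 29-31 | E 31-32 | D 32-40 |
Completion: A=24  B=16  C=14  D=40  E=32  F=27
Turnaround (C−A): A=23  B=8  C=7  D=40  E=21  F=27
Turnaround = completion − arrival: A=23, B=8, C=7, D=40, E=21, F=27
Total turnaround = 23 + 8 + 7 + 40 + 21 + 27 = 126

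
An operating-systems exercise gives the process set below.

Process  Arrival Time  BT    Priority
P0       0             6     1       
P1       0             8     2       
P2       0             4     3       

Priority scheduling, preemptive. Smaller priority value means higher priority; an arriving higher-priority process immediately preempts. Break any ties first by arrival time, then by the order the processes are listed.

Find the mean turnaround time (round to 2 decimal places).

Schedule: | P0 0-6 | P1 6-14 | P2 14-18 |
Completion: P0=6  P1=14  P2=18
Turnaround times: P0=6, P1=14, P2=18
Average turnaround = (6+14+18) / 3 = 38/3 = 12.67

12.67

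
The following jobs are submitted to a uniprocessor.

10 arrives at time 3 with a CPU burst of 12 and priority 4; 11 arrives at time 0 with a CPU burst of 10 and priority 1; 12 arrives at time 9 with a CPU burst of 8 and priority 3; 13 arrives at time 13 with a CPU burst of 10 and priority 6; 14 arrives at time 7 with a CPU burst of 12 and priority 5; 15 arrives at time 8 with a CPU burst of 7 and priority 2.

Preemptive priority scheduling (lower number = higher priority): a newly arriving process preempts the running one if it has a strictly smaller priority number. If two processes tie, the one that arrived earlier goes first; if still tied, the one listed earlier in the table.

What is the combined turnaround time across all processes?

Schedule: | 11 0-10 | 15 10-17 | 12 17-25 | 10 25-37 | 14 37-49 | 13 49-59 |
Completion: 10=37  11=10  12=25  13=59  14=49  15=17
Turnaround = completion − arrival: 10=34, 11=10, 12=16, 13=46, 14=42, 15=9
Total turnaround = 34 + 10 + 16 + 46 + 42 + 9 = 157

157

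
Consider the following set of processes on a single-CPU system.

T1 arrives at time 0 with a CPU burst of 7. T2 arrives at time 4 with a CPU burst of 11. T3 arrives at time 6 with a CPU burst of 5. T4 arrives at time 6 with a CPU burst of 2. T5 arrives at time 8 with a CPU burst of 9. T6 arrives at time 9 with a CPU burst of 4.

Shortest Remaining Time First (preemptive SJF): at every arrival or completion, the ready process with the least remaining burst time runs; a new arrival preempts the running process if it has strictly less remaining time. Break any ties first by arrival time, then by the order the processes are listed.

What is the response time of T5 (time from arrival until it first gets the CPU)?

Gantt: | T1 0-7 | T4 7-9 | T6 9-13 | T3 13-18 | T5 18-27 | T2 27-38 |
Completion: T1=7  T2=38  T3=18  T4=9  T5=27  T6=13
Response(T5) = first start − arrival = 18 − 8 = 10

10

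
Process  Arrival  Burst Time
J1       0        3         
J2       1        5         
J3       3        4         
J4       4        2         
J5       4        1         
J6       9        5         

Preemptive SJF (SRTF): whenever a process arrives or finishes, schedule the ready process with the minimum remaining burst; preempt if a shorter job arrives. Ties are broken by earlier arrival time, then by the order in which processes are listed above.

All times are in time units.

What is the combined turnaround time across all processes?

39

Schedule: | J1 0-3 | J3 3-4 | J5 4-5 | J4 5-7 | J3 7-10 | J2 10-15 | J6 15-20 |
Completion: J1=3  J2=15  J3=10  J4=7  J5=5  J6=20
Turnaround = completion − arrival: J1=3, J2=14, J3=7, J4=3, J5=1, J6=11
Total turnaround = 3 + 14 + 7 + 3 + 1 + 11 = 39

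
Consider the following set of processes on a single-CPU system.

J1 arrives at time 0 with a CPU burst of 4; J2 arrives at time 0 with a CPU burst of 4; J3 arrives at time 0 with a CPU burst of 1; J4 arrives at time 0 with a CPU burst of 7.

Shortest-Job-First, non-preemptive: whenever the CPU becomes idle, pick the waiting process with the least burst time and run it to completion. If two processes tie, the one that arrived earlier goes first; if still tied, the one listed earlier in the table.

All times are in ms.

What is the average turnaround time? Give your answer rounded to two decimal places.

7.75

Timeline: | J3 0-1 | J1 1-5 | J2 5-9 | J4 9-16 |
Completion: J1=5  J2=9  J3=1  J4=16
Turnaround times: J1=5, J2=9, J3=1, J4=16
Average turnaround = (5+9+1+16) / 4 = 31/4 = 7.75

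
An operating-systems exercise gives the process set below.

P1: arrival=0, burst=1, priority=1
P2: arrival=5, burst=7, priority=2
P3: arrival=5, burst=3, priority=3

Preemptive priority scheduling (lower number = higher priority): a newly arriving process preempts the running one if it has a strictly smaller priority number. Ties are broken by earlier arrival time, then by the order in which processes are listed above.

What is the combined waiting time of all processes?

7

Schedule: | P1 0-1 | idle 1-5 | P2 5-12 | P3 12-15 |
Completion: P1=1  P2=12  P3=15
Turnaround (C−A): P1=1  P2=7  P3=10
Waiting = turnaround − burst: P1=0, P2=0, P3=7
Total waiting = 0 + 0 + 7 = 7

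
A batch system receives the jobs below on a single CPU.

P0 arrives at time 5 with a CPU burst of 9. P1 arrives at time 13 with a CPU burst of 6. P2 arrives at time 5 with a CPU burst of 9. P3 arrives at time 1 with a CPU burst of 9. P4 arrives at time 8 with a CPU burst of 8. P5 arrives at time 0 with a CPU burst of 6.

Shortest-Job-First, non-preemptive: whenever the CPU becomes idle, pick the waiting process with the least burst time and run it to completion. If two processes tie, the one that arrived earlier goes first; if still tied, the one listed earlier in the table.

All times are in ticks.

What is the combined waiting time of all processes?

Schedule: | P5 0-6 | P3 6-15 | P1 15-21 | P4 21-29 | P0 29-38 | P2 38-47 |
Completion: P0=38  P1=21  P2=47  P3=15  P4=29  P5=6
Turnaround (C−A): P0=33  P1=8  P2=42  P3=14  P4=21  P5=6
Waiting = turnaround − burst: P0=24, P1=2, P2=33, P3=5, P4=13, P5=0
Total waiting = 24 + 2 + 33 + 5 + 13 + 0 = 77

77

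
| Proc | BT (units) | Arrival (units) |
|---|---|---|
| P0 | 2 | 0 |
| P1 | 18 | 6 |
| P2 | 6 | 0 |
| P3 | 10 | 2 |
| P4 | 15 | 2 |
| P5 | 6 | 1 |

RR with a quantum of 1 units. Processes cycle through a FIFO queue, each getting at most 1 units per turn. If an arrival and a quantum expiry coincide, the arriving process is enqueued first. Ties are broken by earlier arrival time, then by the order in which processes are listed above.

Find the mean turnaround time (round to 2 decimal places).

Schedule: | P0 0-1 | P2 1-2 | P5 2-3 | P0 3-4 | P3 4-5 | P4 5-6 | P2 6-7 | P5 7-8 | P3 8-9 | P1 9-10 | P4 10-11 | P2 11-12 | P5 12-13 | P3 13-14 | P1 14-15 | P4 15-16 | P2 16-17 | P5 17-18 | P3 18-19 | P1 19-20 | P4 20-21 | P2 21-22 | P5 22-23 | P3 23-24 | P1 24-25 | P4 25-26 | P2 26-27 | P5 27-28 | P3 28-29 | P1 29-30 | P4 30-31 | P3 31-32 | P1 32-33 | P4 33-34 | P3 34-35 | P1 35-36 | P4 36-37 | P3 37-38 | P1 38-39 | P4 39-40 | P3 40-41 | P1 41-42 | P4 42-43 | P1 43-44 | P4 44-45 | P1 45-46 | P4 46-47 | P1 47-48 | P4 48-49 | P1 49-50 | P4 50-51 | P1 51-52 | P4 52-53 | P1 53-57 |
Completion: P0=4  P1=57  P2=27  P3=41  P4=53  P5=28
Turnaround (C−A): P0=4  P1=51  P2=27  P3=39  P4=51  P5=27
Turnaround times: P0=4, P1=51, P2=27, P3=39, P4=51, P5=27
Average turnaround = (4+51+27+39+51+27) / 6 = 199/6 = 33.17

33.17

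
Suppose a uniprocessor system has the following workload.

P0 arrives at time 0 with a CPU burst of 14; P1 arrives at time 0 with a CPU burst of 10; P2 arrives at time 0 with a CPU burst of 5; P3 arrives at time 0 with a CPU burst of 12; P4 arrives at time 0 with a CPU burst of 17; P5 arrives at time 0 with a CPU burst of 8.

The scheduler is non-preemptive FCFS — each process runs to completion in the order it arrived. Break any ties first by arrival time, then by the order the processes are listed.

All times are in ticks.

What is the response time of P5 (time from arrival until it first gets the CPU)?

58

Timeline: | P0 0-14 | P1 14-24 | P2 24-29 | P3 29-41 | P4 41-58 | P5 58-66 |
Completion: P0=14  P1=24  P2=29  P3=41  P4=58  P5=66
Turnaround (C−A): P0=14  P1=24  P2=29  P3=41  P4=58  P5=66
Response(P5) = first start − arrival = 58 − 0 = 58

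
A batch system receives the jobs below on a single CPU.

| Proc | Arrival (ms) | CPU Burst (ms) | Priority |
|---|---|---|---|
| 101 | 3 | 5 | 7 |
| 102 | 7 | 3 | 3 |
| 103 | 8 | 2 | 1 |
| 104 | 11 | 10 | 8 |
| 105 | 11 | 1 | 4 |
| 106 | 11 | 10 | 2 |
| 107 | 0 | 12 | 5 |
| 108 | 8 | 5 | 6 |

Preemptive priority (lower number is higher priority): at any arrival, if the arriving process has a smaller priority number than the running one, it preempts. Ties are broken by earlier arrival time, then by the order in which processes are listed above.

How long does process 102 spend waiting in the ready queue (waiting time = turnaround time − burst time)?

12

Timeline: | 107 0-7 | 102 7-8 | 103 8-10 | 102 10-11 | 106 11-21 | 102 21-22 | 105 22-23 | 107 23-28 | 108 28-33 | 101 33-38 | 104 38-48 |
Completion: 101=38  102=22  103=10  104=48  105=23  106=21  107=28  108=33
Turnaround (C−A): 101=35  102=15  103=2  104=37  105=12  106=10  107=28  108=25
Waiting(102) = turnaround − burst = 15 − 3 = 12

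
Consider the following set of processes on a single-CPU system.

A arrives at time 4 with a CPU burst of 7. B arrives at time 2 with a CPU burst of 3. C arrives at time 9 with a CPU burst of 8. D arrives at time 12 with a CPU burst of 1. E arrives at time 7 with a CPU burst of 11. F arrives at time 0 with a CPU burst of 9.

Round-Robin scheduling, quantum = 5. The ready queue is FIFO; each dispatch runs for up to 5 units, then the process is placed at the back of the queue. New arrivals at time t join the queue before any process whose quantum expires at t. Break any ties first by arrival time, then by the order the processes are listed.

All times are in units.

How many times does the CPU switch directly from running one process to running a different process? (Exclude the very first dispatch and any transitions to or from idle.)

Gantt: | F 0-5 | B 5-8 | A 8-13 | F 13-17 | E 17-22 | C 22-27 | D 27-28 | A 28-30 | E 30-35 | C 35-38 | E 38-39 |
Completion: A=30  B=8  C=38  D=28  E=39  F=17

10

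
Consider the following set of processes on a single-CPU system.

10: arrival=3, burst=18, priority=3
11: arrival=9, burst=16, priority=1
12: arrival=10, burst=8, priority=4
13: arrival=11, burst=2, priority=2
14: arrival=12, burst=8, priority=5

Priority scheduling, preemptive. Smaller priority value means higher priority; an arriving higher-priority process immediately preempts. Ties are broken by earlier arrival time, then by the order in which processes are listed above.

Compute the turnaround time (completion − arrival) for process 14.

43

Schedule: | idle 0-3 | 10 3-9 | 11 9-25 | 13 25-27 | 10 27-39 | 12 39-47 | 14 47-55 |
Completion: 10=39  11=25  12=47  13=27  14=55
Turnaround (C−A): 10=36  11=16  12=37  13=16  14=43
Turnaround(14) = completion − arrival = 55 − 12 = 43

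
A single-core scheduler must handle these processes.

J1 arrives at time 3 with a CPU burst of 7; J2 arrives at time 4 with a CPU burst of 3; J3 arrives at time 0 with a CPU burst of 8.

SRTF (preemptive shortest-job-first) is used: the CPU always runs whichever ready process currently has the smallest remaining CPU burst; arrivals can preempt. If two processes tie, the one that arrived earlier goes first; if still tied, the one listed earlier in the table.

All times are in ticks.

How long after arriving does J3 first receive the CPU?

0

Gantt: | J3 0-4 | J2 4-7 | J3 7-11 | J1 11-18 |
Completion: J1=18  J2=7  J3=11
Turnaround (C−A): J1=15  J2=3  J3=11
Response(J3) = first start − arrival = 0 − 0 = 0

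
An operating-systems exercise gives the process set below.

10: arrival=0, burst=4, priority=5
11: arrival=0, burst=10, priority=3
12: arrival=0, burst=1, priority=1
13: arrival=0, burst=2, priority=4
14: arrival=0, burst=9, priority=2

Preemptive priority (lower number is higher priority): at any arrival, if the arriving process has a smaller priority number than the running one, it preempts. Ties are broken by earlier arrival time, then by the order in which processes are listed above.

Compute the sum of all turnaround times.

79

Gantt: | 12 0-1 | 14 1-10 | 11 10-20 | 13 20-22 | 10 22-26 |
Completion: 10=26  11=20  12=1  13=22  14=10
Turnaround = completion − arrival: 10=26, 11=20, 12=1, 13=22, 14=10
Total turnaround = 26 + 20 + 1 + 22 + 10 = 79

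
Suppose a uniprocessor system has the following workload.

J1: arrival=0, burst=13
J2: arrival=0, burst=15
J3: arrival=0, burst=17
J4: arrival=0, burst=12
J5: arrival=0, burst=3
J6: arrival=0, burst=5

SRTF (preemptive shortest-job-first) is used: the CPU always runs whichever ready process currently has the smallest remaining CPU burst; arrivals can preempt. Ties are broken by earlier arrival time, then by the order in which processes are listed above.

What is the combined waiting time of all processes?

Schedule: | J5 0-3 | J6 3-8 | J4 8-20 | J1 20-33 | J2 33-48 | J3 48-65 |
Completion: J1=33  J2=48  J3=65  J4=20  J5=3  J6=8
Waiting = turnaround − burst: J1=20, J2=33, J3=48, J4=8, J5=0, J6=3
Total waiting = 20 + 33 + 48 + 8 + 0 + 3 = 112

112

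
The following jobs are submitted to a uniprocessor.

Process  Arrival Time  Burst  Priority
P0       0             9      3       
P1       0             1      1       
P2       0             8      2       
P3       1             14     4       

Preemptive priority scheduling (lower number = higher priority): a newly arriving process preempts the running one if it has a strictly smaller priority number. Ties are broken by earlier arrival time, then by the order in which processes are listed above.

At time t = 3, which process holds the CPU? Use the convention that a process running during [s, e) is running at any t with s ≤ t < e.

Gantt: | P1 0-1 | P2 1-9 | P0 9-18 | P3 18-32 |
Completion: P0=18  P1=1  P2=9  P3=32

P2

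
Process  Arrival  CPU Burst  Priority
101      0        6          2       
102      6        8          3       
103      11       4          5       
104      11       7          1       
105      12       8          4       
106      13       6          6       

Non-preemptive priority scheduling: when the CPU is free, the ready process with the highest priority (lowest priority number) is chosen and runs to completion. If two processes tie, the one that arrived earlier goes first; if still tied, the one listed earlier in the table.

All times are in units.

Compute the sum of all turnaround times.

Schedule: | 101 0-6 | 102 6-14 | 104 14-21 | 105 21-29 | 103 29-33 | 106 33-39 |
Completion: 101=6  102=14  103=33  104=21  105=29  106=39
Turnaround = completion − arrival: 101=6, 102=8, 103=22, 104=10, 105=17, 106=26
Total turnaround = 6 + 8 + 22 + 10 + 17 + 26 = 89

89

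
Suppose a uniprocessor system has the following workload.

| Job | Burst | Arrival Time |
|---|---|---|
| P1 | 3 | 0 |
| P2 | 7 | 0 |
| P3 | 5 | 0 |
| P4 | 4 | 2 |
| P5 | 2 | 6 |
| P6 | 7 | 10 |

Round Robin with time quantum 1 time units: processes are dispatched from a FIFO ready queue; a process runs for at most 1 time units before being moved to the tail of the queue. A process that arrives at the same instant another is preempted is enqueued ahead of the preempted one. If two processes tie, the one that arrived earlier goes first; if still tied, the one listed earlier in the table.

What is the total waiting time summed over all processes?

Gantt: | P1 0-1 | P2 1-2 | P3 2-3 | P1 3-4 | P4 4-5 | P2 5-6 | P3 6-7 | P1 7-8 | P4 8-9 | P5 9-10 | P2 10-11 | P3 11-12 | P4 12-13 | P6 13-14 | P5 14-15 | P2 15-16 | P3 16-17 | P4 17-18 | P6 18-19 | P2 19-20 | P3 20-21 | P6 21-22 | P2 22-23 | P6 23-24 | P2 24-25 | P6 25-28 |
Completion: P1=8  P2=25  P3=21  P4=18  P5=15  P6=28
Turnaround (C−A): P1=8  P2=25  P3=21  P4=16  P5=9  P6=18
Waiting = turnaround − burst: P1=5, P2=18, P3=16, P4=12, P5=7, P6=11
Total waiting = 5 + 18 + 16 + 12 + 7 + 11 = 69

69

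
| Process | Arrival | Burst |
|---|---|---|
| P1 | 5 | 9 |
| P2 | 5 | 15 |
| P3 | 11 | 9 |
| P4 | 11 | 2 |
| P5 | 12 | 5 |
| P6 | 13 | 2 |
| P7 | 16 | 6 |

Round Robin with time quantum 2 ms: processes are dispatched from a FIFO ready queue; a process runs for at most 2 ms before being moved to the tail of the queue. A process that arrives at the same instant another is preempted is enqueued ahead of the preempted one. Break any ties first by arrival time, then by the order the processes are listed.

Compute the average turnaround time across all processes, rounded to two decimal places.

Gantt: | idle 0-5 | P1 5-7 | P2 7-9 | P1 9-11 | P2 11-13 | P3 13-15 | P4 15-17 | P1 17-19 | P5 19-21 | P6 21-23 | P2 23-25 | P3 25-27 | P7 27-29 | P1 29-31 | P5 31-33 | P2 33-35 | P3 35-37 | P7 37-39 | P1 39-40 | P5 40-41 | P2 41-43 | P3 43-45 | P7 45-47 | P2 47-49 | P3 49-50 | P2 50-53 |
Completion: P1=40  P2=53  P3=50  P4=17  P5=41  P6=23  P7=47
Turnaround times: P1=35, P2=48, P3=39, P4=6, P5=29, P6=10, P7=31
Average turnaround = (35+48+39+6+29+10+31) / 7 = 198/7 = 28.29

28.29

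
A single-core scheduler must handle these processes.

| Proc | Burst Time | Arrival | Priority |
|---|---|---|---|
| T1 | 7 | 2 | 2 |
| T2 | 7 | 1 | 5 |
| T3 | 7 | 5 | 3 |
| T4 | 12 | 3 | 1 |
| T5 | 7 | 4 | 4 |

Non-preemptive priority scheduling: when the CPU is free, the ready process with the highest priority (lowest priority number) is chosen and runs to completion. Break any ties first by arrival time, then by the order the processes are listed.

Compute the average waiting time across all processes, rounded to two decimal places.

Schedule: | idle 0-1 | T2 1-8 | T4 8-20 | T1 20-27 | T3 27-34 | T5 34-41 |
Completion: T1=27  T2=8  T3=34  T4=20  T5=41
Waiting times: T1=18, T2=0, T3=22, T4=5, T5=30
Average waiting = (18+0+22+5+30) / 5 = 75/5 = 15.00

15.00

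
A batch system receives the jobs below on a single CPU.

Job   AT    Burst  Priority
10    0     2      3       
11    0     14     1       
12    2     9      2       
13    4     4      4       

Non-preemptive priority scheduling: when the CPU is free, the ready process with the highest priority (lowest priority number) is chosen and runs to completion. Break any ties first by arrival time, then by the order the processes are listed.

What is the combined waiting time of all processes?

56

Timeline: | 11 0-14 | 12 14-23 | 10 23-25 | 13 25-29 |
Completion: 10=25  11=14  12=23  13=29
Turnaround (C−A): 10=25  11=14  12=21  13=25
Waiting = turnaround − burst: 10=23, 11=0, 12=12, 13=21
Total waiting = 23 + 0 + 12 + 21 = 56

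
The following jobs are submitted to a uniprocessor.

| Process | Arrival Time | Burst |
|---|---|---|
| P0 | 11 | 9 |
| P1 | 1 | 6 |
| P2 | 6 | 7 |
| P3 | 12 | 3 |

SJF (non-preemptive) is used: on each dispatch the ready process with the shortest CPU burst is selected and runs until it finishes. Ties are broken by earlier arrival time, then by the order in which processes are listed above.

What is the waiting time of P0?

6

Timeline: | idle 0-1 | P1 1-7 | P2 7-14 | P3 14-17 | P0 17-26 |
Completion: P0=26  P1=7  P2=14  P3=17
Waiting(P0) = turnaround − burst = 15 − 9 = 6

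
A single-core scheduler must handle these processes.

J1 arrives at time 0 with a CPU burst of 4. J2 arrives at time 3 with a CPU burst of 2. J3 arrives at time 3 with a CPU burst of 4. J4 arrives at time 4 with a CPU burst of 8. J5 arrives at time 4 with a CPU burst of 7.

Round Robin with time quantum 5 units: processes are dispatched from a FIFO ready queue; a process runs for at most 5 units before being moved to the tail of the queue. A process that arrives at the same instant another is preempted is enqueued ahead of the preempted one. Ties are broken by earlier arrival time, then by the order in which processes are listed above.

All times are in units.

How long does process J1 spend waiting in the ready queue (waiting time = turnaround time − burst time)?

Schedule: | J1 0-4 | J2 4-6 | J3 6-10 | J4 10-15 | J5 15-20 | J4 20-23 | J5 23-25 |
Completion: J1=4  J2=6  J3=10  J4=23  J5=25
Turnaround (C−A): J1=4  J2=3  J3=7  J4=19  J5=21
Waiting(J1) = turnaround − burst = 4 − 4 = 0

0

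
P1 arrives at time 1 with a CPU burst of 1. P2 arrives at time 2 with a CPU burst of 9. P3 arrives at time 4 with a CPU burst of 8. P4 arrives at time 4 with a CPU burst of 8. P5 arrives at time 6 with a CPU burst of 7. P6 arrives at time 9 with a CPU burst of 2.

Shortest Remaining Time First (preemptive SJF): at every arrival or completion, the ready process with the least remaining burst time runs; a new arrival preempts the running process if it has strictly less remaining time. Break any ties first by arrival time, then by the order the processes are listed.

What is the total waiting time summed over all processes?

49

Timeline: | idle 0-1 | P1 1-2 | P2 2-11 | P6 11-13 | P5 13-20 | P3 20-28 | P4 28-36 |
Completion: P1=2  P2=11  P3=28  P4=36  P5=20  P6=13
Turnaround (C−A): P1=1  P2=9  P3=24  P4=32  P5=14  P6=4
Waiting = turnaround − burst: P1=0, P2=0, P3=16, P4=24, P5=7, P6=2
Total waiting = 0 + 0 + 16 + 24 + 7 + 2 = 49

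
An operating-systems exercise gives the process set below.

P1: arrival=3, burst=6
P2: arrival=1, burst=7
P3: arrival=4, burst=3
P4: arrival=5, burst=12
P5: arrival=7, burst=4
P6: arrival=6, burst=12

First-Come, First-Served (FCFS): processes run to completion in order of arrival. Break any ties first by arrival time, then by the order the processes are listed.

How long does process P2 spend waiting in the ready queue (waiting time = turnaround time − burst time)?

0

Schedule: | idle 0-1 | P2 1-8 | P1 8-14 | P3 14-17 | P4 17-29 | P6 29-41 | P5 41-45 |
Completion: P1=14  P2=8  P3=17  P4=29  P5=45  P6=41
Turnaround (C−A): P1=11  P2=7  P3=13  P4=24  P5=38  P6=35
Waiting(P2) = turnaround − burst = 7 − 7 = 0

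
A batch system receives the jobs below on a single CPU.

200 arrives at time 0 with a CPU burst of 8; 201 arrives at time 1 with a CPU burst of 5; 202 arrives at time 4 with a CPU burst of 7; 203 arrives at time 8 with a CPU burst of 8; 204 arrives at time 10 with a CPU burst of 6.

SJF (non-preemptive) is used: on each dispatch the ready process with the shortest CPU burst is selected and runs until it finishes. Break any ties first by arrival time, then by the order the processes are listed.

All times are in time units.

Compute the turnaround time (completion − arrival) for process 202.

22

Gantt: | 200 0-8 | 201 8-13 | 204 13-19 | 202 19-26 | 203 26-34 |
Completion: 200=8  201=13  202=26  203=34  204=19
Turnaround(202) = completion − arrival = 26 − 4 = 22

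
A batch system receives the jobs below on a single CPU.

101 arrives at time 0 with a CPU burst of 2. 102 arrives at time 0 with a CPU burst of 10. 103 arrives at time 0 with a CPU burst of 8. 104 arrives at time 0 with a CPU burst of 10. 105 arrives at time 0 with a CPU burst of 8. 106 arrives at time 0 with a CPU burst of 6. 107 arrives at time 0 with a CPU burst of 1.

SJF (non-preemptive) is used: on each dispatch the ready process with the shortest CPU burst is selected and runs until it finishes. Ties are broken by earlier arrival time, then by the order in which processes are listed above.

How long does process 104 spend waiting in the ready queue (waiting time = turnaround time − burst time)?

35

Timeline: | 107 0-1 | 101 1-3 | 106 3-9 | 103 9-17 | 105 17-25 | 102 25-35 | 104 35-45 |
Completion: 101=3  102=35  103=17  104=45  105=25  106=9  107=1
Turnaround (C−A): 101=3  102=35  103=17  104=45  105=25  106=9  107=1
Waiting(104) = turnaround − burst = 45 − 10 = 35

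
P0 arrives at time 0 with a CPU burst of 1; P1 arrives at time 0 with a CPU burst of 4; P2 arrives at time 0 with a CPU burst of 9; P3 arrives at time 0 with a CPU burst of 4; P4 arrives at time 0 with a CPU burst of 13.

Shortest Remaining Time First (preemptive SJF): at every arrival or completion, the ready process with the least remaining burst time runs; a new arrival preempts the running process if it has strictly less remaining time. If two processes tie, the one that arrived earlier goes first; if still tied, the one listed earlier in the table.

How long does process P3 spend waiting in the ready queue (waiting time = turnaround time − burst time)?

5

Schedule: | P0 0-1 | P1 1-5 | P3 5-9 | P2 9-18 | P4 18-31 |
Completion: P0=1  P1=5  P2=18  P3=9  P4=31
Turnaround (C−A): P0=1  P1=5  P2=18  P3=9  P4=31
Waiting(P3) = turnaround − burst = 9 − 4 = 5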